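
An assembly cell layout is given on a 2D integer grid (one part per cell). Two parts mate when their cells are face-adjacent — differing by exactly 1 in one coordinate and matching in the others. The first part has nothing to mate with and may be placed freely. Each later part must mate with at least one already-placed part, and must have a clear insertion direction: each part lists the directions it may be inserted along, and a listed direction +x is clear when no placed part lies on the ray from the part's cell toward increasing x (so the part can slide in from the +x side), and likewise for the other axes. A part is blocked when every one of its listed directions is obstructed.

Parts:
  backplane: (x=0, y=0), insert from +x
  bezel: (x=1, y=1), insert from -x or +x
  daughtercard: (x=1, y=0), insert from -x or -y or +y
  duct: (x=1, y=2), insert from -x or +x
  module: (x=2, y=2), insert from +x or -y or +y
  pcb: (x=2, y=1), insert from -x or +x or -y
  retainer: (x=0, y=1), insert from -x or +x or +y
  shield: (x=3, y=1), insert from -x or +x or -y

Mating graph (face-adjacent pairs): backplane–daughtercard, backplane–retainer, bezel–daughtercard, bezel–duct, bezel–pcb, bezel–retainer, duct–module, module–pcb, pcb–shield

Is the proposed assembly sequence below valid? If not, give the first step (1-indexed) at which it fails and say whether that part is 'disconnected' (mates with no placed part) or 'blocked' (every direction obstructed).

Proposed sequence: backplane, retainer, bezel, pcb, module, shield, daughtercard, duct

Valid

1. backplane@(0, 0) [+x clear] — {backplane}
2. retainer@(0, 1) [-x clear] — {backplane, retainer}
3. bezel@(1, 1) [+x clear] — {backplane, bezel, retainer}
4. pcb@(2, 1) [+x clear] — {backplane, bezel, pcb, retainer}
5. module@(2, 2) [+x clear] — {backplane, bezel, module, pcb, retainer}
6. shield@(3, 1) [+x clear] — {backplane, bezel, module, pcb, retainer, shield}
7. daughtercard@(1, 0) [-y clear] — {backplane, bezel, daughtercard, module, pcb, retainer, shield}
8. duct@(1, 2) [-x clear] — {backplane, bezel, daughtercard, duct, module, pcb, retainer, shield}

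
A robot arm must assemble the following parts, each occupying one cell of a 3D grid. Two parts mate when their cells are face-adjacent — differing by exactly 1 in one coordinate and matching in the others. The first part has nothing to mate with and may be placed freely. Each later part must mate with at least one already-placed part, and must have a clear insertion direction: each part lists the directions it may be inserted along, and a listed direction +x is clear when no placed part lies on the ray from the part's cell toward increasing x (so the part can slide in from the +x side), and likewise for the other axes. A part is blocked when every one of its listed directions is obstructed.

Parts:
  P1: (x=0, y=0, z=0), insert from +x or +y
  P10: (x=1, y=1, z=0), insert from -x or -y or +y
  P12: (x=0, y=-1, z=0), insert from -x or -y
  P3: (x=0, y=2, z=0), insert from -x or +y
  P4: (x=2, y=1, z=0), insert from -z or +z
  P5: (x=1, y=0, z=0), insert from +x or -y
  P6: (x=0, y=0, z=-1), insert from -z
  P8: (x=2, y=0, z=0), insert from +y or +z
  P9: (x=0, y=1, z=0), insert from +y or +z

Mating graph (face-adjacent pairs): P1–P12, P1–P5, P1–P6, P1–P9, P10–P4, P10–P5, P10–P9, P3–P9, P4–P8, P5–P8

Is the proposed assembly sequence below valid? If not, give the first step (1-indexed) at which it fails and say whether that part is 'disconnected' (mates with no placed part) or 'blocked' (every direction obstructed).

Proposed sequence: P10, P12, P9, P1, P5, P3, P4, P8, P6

1. P10@(1, 1, 0) [-x clear] — {P10}
2. P12@(0, -1, 0) — no placed neighbour ⇒ disconnected

Invalid at step 2 (disconnected)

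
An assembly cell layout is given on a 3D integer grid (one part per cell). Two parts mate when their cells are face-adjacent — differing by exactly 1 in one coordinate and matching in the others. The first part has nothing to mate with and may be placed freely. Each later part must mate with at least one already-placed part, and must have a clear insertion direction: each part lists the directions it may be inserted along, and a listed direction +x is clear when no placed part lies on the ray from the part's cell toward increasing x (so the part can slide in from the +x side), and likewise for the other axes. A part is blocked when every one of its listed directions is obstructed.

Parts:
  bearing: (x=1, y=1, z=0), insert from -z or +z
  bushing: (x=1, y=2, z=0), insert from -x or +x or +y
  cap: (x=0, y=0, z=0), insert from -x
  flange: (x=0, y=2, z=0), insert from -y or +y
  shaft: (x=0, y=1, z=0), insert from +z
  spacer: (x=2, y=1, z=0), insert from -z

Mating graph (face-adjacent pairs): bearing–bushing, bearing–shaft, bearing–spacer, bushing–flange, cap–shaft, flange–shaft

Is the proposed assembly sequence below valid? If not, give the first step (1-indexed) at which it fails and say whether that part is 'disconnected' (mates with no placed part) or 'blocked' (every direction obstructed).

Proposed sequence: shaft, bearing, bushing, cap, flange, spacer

Valid

1. shaft@(0, 1, 0) [+z clear] — {shaft}
2. bearing@(1, 1, 0) [-z clear] — {bearing, shaft}
3. bushing@(1, 2, 0) [-x clear] — {bearing, bushing, shaft}
4. cap@(0, 0, 0) [-x clear] — {bearing, bushing, cap, shaft}
5. flange@(0, 2, 0) [+y clear] — {bearing, bushing, cap, flange, shaft}
6. spacer@(2, 1, 0) [-z clear] — {bearing, bushing, cap, flange, shaft, spacer}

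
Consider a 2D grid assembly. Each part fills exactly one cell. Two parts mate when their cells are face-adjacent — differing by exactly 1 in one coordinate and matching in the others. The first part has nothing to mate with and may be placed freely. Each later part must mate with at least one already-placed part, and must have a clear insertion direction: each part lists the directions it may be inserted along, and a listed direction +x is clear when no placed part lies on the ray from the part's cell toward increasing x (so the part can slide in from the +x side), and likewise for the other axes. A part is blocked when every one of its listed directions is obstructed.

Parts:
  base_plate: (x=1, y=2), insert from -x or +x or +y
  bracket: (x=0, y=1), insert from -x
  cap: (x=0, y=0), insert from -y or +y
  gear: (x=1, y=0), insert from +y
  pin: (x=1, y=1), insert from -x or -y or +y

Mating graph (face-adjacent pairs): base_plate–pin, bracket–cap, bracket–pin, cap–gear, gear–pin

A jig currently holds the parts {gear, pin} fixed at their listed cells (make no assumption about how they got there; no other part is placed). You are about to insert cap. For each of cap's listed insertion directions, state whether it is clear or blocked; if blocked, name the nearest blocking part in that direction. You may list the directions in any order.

+y: clear; -y: clear

-y: ray from cap(0, 0) has no placed part ⇒ clear
+y: ray from cap(0, 0) has no placed part ⇒ clear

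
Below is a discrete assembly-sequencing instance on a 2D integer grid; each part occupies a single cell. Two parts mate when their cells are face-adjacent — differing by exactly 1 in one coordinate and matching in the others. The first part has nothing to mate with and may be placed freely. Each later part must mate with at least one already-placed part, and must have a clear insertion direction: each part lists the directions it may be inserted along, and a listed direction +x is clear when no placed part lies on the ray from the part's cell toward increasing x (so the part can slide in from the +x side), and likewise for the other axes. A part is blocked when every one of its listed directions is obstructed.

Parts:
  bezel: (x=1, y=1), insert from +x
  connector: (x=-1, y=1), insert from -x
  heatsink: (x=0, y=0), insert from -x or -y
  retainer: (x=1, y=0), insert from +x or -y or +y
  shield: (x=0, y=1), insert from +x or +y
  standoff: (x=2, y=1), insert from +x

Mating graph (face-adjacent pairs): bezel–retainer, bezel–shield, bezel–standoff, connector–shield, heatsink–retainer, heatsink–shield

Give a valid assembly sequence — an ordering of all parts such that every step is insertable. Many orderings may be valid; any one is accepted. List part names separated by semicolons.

heatsink; retainer; shield; connector; bezel; standoff

1. heatsink@(0, 0) [-x clear] — {heatsink}
2. retainer@(1, 0) [+x clear] — {heatsink, retainer}
3. shield@(0, 1) [+x clear] — {heatsink, retainer, shield}
4. connector@(-1, 1) [-x clear] — {connector, heatsink, retainer, shield}
5. bezel@(1, 1) [+x clear] — {bezel, connector, heatsink, retainer, shield}
6. standoff@(2, 1) [+x clear] — {bezel, connector, heatsink, retainer, shield, standoff}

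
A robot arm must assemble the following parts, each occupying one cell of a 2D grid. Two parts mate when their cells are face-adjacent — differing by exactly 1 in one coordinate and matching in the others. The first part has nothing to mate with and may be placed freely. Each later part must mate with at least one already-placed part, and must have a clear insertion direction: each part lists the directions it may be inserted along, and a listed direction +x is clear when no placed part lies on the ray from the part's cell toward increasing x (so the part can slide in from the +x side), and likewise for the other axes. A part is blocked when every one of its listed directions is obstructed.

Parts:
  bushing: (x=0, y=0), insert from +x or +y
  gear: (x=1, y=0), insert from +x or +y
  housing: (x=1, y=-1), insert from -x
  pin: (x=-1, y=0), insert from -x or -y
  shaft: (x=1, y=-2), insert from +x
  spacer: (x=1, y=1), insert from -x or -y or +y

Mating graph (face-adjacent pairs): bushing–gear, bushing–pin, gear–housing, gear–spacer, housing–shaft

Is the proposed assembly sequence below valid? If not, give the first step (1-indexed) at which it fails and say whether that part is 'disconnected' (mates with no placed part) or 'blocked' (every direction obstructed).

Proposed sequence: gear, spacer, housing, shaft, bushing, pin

Valid

1. gear@(1, 0) [+x clear] — {gear}
2. spacer@(1, 1) [-x clear] — {gear, spacer}
3. housing@(1, -1) [-x clear] — {gear, housing, spacer}
4. shaft@(1, -2) [+x clear] — {gear, housing, shaft, spacer}
5. bushing@(0, 0) [+y clear] — {bushing, gear, housing, shaft, spacer}
6. pin@(-1, 0) [-x clear] — {bushing, gear, housing, pin, shaft, spacer}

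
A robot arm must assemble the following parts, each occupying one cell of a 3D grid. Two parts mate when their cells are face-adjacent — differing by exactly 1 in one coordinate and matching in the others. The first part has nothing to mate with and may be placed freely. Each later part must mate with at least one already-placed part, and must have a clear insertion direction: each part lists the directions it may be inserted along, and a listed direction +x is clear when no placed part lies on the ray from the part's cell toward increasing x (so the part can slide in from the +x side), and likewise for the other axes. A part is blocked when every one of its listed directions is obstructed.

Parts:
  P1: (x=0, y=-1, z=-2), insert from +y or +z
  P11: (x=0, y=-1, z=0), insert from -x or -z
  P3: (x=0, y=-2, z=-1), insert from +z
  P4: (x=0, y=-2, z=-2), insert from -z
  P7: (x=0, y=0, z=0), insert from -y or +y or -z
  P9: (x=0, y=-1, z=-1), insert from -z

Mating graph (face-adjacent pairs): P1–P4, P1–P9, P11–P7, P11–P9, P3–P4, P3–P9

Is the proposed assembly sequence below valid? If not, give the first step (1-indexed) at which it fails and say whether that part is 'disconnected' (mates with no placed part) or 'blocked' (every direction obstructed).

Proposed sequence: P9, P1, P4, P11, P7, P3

Valid

1. P9@(0, -1, -1) [-z clear] — {P9}
2. P1@(0, -1, -2) [+y clear] — {P1, P9}
3. P4@(0, -2, -2) [-z clear] — {P1, P4, P9}
4. P11@(0, -1, 0) [-x clear] — {P1, P11, P4, P9}
5. P7@(0, 0, 0) [+y clear] — {P1, P11, P4, P7, P9}
6. P3@(0, -2, -1) [+z clear] — {P1, P11, P3, P4, P7, P9}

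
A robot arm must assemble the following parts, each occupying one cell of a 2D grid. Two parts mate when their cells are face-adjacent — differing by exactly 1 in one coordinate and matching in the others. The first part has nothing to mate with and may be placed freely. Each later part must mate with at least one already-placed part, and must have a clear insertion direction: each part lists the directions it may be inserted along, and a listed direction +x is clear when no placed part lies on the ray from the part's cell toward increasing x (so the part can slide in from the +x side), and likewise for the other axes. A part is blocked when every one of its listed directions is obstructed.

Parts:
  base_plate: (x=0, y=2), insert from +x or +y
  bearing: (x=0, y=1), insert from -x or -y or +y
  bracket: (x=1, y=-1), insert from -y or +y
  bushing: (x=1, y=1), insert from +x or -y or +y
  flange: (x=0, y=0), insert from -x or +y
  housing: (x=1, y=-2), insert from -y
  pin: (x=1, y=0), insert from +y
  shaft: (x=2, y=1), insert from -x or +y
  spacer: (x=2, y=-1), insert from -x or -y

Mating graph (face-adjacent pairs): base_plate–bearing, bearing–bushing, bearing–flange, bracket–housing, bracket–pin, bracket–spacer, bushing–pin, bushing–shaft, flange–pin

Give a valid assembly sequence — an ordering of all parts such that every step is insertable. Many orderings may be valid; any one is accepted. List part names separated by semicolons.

1. spacer@(2, -1) [-x clear] — {spacer}
2. bracket@(1, -1) [-y clear] — {bracket, spacer}
3. pin@(1, 0) [+y clear] — {bracket, pin, spacer}
4. flange@(0, 0) [-x clear] — {bracket, flange, pin, spacer}
5. housing@(1, -2) [-y clear] — {bracket, flange, housing, pin, spacer}
6. bushing@(1, 1) [+x clear] — {bracket, bushing, flange, housing, pin, spacer}
7. bearing@(0, 1) [-x clear] — {bearing, bracket, bushing, flange, housing, pin, spacer}
8. base_plate@(0, 2) [+x clear] — {base_plate, bearing, bracket, bushing, flange, housing, pin, spacer}
9. shaft@(2, 1) [+y clear] — {base_plate, bearing, bracket, bushing, flange, housing, pin, shaft, spacer}

spacer; bracket; pin; flange; housing; bushing; bearing; base_plate; shaft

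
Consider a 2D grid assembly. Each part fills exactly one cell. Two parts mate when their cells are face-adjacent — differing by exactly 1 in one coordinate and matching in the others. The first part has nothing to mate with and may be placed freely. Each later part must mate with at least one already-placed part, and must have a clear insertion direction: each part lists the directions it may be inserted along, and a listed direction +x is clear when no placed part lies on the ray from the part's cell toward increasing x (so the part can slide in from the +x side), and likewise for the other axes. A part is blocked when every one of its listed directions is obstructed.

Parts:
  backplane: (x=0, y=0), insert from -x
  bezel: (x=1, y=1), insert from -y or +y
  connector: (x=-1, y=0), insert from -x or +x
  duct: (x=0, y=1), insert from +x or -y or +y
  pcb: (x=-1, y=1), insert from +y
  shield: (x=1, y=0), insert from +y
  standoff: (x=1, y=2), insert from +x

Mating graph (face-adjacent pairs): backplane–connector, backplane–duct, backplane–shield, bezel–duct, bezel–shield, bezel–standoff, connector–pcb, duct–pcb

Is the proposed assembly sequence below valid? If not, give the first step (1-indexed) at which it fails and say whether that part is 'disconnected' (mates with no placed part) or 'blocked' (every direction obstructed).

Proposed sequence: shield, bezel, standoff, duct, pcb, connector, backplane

1. shield@(1, 0) [+y clear] — {shield}
2. bezel@(1, 1) [+y clear] — {bezel, shield}
3. standoff@(1, 2) [+x clear] — {bezel, shield, standoff}
4. duct@(0, 1) [-y clear] — {bezel, duct, shield, standoff}
5. pcb@(-1, 1) [+y clear] — {bezel, duct, pcb, shield, standoff}
6. connector@(-1, 0) [-x clear] — {bezel, connector, duct, pcb, shield, standoff}
7. backplane@(0, 0) — -x all obstructed ⇒ blocked

Invalid at step 7 (blocked)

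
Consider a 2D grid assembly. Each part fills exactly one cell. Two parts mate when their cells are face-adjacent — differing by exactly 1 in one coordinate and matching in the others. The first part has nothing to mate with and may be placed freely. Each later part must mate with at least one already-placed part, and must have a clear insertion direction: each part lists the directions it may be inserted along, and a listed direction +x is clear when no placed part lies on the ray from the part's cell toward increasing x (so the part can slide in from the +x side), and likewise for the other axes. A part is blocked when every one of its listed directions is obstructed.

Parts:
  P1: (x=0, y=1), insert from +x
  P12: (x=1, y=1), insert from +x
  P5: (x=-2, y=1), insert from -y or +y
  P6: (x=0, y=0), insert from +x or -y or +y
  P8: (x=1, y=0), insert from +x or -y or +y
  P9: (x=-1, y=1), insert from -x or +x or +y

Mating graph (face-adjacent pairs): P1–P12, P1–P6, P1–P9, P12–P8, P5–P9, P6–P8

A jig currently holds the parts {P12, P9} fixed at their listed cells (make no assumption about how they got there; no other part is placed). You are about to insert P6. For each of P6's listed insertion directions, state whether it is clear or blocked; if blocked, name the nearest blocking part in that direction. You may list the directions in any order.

+x: ray from P6(0, 0) has no placed part ⇒ clear
-y: ray from P6(0, 0) has no placed part ⇒ clear
+y: ray from P6(0, 0) has no placed part ⇒ clear

+x: clear; +y: clear; -y: clear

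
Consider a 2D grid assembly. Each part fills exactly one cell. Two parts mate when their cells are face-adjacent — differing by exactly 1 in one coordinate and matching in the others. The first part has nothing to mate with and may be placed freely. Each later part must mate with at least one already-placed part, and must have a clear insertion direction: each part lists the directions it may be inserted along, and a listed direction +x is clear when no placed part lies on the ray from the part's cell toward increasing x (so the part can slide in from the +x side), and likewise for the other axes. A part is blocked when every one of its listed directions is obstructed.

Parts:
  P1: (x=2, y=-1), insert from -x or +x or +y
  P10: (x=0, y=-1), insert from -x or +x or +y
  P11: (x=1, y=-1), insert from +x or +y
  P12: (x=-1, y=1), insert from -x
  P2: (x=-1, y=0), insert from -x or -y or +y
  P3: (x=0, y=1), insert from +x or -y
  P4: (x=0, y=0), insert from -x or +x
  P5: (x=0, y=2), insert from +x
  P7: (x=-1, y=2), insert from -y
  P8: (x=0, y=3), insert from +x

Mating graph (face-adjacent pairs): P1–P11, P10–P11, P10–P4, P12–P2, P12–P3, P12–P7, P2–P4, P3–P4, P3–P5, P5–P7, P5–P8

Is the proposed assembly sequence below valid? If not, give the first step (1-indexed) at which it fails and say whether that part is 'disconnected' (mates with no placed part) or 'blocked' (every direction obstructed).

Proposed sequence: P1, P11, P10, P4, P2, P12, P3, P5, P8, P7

1. P1@(2, -1) [-x clear] — {P1}
2. P11@(1, -1) [+y clear] — {P1, P11}
3. P10@(0, -1) [-x clear] — {P1, P10, P11}
4. P4@(0, 0) [-x clear] — {P1, P10, P11, P4}
5. P2@(-1, 0) [-x clear] — {P1, P10, P11, P2, P4}
6. P12@(-1, 1) [-x clear] — {P1, P10, P11, P12, P2, P4}
7. P3@(0, 1) [+x clear] — {P1, P10, P11, P12, P2, P3, P4}
8. P5@(0, 2) [+x clear] — {P1, P10, P11, P12, P2, P3, P4, P5}
9. P8@(0, 3) [+x clear] — {P1, P10, P11, P12, P2, P3, P4, P5, P8}
10. P7@(-1, 2) — -y all obstructed ⇒ blocked

Invalid at step 10 (blocked)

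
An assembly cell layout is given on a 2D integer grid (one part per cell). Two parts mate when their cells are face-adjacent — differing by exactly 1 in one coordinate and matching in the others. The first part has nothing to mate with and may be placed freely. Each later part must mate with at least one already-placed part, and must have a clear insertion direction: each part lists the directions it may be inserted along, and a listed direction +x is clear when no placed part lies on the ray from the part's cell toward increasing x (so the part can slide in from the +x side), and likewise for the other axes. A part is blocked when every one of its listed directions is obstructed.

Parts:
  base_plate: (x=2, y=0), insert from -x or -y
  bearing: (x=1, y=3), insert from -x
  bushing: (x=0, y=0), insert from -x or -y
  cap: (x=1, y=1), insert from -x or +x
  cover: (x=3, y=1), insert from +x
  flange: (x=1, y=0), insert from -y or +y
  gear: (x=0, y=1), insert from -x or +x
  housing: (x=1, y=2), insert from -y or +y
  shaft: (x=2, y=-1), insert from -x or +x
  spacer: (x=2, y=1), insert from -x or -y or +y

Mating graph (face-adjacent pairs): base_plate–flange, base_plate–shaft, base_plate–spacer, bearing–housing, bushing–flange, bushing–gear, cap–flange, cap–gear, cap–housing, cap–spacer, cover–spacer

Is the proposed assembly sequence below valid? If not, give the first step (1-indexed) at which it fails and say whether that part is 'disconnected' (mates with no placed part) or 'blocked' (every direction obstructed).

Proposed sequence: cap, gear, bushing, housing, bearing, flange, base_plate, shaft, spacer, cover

Valid

1. cap@(1, 1) [-x clear] — {cap}
2. gear@(0, 1) [-x clear] — {cap, gear}
3. bushing@(0, 0) [-x clear] — {bushing, cap, gear}
4. housing@(1, 2) [+y clear] — {bushing, cap, gear, housing}
5. bearing@(1, 3) [-x clear] — {bearing, bushing, cap, gear, housing}
6. flange@(1, 0) [-y clear] — {bearing, bushing, cap, flange, gear, housing}
7. base_plate@(2, 0) [-y clear] — {base_plate, bearing, bushing, cap, flange, gear, housing}
8. shaft@(2, -1) [-x clear] — {base_plate, bearing, bushing, cap, flange, gear, housing, shaft}
9. spacer@(2, 1) [+y clear] — {base_plate, bearing, bushing, cap, flange, gear, housing, shaft, spacer}
10. cover@(3, 1) [+x clear] — {base_plate, bearing, bushing, cap, cover, flange, gear, housing, shaft, spacer}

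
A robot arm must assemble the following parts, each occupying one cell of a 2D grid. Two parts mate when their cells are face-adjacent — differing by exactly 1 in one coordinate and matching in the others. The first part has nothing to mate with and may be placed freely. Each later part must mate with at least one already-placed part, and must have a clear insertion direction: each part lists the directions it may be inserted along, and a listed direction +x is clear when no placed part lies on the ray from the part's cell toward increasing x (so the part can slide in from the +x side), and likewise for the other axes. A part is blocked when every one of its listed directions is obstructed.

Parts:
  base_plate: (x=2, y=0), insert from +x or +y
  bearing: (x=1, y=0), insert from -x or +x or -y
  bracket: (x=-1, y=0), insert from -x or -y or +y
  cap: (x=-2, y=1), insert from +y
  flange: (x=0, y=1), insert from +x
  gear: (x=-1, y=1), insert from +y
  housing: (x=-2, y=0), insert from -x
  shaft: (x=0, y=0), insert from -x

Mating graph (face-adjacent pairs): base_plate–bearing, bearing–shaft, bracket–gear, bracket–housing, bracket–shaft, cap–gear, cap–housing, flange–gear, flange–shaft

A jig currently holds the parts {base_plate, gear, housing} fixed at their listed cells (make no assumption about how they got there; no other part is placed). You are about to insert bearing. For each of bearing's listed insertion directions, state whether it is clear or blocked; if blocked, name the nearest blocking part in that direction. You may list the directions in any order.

+x: blocked by base_plate; -x: blocked by housing; -y: clear

-x: nearest on ray is housing@(-2, 0) ⇒ blocked
+x: nearest on ray is base_plate@(2, 0) ⇒ blocked
-y: ray from bearing(1, 0) has no placed part ⇒ clear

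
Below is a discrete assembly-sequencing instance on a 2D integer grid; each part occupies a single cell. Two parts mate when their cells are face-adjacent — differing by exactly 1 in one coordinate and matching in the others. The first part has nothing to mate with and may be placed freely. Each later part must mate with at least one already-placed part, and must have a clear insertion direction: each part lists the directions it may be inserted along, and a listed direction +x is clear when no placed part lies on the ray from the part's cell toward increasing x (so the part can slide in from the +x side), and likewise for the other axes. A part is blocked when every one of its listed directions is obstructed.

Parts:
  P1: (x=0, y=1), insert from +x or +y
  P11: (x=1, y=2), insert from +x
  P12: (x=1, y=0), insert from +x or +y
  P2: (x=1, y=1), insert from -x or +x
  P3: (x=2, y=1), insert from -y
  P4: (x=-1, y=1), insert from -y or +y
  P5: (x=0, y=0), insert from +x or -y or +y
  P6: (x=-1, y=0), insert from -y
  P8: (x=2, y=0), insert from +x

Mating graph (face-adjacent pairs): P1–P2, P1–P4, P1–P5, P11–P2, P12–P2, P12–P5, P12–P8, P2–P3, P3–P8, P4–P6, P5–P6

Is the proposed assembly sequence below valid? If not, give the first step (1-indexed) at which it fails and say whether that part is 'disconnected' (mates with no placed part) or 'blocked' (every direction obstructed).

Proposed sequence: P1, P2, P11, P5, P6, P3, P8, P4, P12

Invalid at step 9 (blocked)

1. P1@(0, 1) [+x clear] — {P1}
2. P2@(1, 1) [+x clear] — {P1, P2}
3. P11@(1, 2) [+x clear] — {P1, P11, P2}
4. P5@(0, 0) [+x clear] — {P1, P11, P2, P5}
5. P6@(-1, 0) [-y clear] — {P1, P11, P2, P5, P6}
6. P3@(2, 1) [-y clear] — {P1, P11, P2, P3, P5, P6}
7. P8@(2, 0) [+x clear] — {P1, P11, P2, P3, P5, P6, P8}
8. P4@(-1, 1) [+y clear] — {P1, P11, P2, P3, P4, P5, P6, P8}
9. P12@(1, 0) — +x/+y all obstructed ⇒ blocked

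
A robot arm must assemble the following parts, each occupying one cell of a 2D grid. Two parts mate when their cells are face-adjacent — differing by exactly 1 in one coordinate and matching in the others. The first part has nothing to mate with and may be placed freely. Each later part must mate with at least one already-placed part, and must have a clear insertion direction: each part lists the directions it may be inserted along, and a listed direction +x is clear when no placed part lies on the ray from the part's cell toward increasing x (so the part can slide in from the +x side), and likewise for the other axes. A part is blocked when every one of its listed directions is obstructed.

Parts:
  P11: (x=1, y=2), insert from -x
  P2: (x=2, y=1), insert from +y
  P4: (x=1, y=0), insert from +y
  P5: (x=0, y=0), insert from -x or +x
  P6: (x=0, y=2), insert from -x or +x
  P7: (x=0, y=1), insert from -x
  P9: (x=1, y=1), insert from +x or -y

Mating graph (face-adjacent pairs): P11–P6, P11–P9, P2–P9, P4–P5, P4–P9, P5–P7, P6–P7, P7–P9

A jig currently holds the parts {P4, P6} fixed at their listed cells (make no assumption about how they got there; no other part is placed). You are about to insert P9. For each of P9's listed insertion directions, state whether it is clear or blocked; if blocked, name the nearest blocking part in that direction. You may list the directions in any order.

+x: ray from P9(1, 1) has no placed part ⇒ clear
-y: nearest on ray is P4@(1, 0) ⇒ blocked

+x: clear; -y: blocked by P4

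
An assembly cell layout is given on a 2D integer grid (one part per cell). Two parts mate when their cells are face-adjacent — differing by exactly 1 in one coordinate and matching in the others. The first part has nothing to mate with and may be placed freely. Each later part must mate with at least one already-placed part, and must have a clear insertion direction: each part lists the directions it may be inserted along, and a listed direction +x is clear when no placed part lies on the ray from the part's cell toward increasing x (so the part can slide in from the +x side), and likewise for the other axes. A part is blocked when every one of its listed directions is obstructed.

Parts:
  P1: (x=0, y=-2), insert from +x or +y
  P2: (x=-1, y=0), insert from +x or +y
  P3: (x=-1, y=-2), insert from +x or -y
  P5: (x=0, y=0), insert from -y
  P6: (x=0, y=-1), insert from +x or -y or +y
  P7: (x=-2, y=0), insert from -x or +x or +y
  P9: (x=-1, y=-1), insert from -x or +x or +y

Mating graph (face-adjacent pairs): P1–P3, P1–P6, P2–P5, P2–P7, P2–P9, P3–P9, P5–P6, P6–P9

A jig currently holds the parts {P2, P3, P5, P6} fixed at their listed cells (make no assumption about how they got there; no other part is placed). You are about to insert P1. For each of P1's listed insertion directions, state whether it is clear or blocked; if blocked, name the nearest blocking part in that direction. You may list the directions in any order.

+x: clear; +y: blocked by P6

+x: ray from P1(0, -2) has no placed part ⇒ clear
+y: nearest on ray is P6@(0, -1) ⇒ blocked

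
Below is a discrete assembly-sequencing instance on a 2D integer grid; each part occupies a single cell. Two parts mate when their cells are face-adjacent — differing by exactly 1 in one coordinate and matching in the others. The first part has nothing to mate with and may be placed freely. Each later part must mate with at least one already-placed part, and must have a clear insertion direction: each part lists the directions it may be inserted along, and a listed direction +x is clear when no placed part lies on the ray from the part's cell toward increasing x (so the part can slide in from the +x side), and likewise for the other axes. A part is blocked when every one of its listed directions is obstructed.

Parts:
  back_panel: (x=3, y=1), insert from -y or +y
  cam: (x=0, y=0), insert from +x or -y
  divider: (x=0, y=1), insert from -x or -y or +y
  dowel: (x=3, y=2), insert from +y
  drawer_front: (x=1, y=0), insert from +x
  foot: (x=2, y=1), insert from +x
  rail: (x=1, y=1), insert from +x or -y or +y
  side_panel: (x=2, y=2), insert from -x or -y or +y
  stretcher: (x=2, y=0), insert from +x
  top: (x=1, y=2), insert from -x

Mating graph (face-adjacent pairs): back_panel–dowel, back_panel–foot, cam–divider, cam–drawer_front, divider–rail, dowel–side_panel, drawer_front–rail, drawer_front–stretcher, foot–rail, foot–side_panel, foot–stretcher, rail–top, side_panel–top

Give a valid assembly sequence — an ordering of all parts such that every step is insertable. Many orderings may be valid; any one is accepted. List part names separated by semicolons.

1. foot@(2, 1) [+x clear] — {foot}
2. back_panel@(3, 1) [-y clear] — {back_panel, foot}
3. rail@(1, 1) [-y clear] — {back_panel, foot, rail}
4. divider@(0, 1) [-x clear] — {back_panel, divider, foot, rail}
5. cam@(0, 0) [+x clear] — {back_panel, cam, divider, foot, rail}
6. top@(1, 2) [-x clear] — {back_panel, cam, divider, foot, rail, top}
7. dowel@(3, 2) [+y clear] — {back_panel, cam, divider, dowel, foot, rail, top}
8. side_panel@(2, 2) [+y clear] — {back_panel, cam, divider, dowel, foot, rail, side_panel, top}
9. drawer_front@(1, 0) [+x clear] — {back_panel, cam, divider, dowel, drawer_front, foot, rail, side_panel, top}
10. stretcher@(2, 0) [+x clear] — {back_panel, cam, divider, dowel, drawer_front, foot, rail, side_panel, stretcher, top}

foot; back_panel; rail; divider; cam; top; dowel; side_panel; drawer_front; stretcher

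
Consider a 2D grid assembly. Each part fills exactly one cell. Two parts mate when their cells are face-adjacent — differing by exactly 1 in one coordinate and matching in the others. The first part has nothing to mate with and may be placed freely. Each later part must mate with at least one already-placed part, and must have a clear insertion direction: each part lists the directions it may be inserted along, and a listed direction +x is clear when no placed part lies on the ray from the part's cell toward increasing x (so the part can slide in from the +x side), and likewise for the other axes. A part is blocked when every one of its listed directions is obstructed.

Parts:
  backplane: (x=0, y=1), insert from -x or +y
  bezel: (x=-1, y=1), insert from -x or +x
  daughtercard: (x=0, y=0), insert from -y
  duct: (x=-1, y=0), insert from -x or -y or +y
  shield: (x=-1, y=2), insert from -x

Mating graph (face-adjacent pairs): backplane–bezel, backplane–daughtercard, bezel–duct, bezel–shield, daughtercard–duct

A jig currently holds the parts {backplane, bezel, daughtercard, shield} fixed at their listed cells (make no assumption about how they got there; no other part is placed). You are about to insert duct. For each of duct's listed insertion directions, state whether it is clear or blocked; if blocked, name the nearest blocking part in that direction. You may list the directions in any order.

-x: ray from duct(-1, 0) has no placed part ⇒ clear
-y: ray from duct(-1, 0) has no placed part ⇒ clear
+y: nearest on ray is bezel@(-1, 1) ⇒ blocked

+y: blocked by bezel; -x: clear; -y: clear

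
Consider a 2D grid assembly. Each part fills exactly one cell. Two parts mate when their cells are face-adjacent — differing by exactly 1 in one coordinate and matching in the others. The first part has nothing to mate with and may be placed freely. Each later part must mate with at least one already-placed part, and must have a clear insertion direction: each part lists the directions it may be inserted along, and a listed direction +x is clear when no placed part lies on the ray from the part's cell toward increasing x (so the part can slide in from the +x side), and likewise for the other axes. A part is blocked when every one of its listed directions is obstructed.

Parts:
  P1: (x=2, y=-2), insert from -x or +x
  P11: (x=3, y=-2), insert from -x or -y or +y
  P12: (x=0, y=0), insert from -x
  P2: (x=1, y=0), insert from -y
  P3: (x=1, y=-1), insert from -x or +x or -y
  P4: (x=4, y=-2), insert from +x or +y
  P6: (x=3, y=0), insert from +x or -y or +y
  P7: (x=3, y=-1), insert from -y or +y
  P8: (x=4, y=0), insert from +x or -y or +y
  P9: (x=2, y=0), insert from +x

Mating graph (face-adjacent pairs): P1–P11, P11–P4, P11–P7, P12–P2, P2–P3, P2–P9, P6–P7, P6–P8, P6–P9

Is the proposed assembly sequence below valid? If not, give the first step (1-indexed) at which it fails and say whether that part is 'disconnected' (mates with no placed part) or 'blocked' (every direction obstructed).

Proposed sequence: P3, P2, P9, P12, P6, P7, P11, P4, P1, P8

1. P3@(1, -1) [-x clear] — {P3}
2. P2@(1, 0) — -y all obstructed ⇒ blocked

Invalid at step 2 (blocked)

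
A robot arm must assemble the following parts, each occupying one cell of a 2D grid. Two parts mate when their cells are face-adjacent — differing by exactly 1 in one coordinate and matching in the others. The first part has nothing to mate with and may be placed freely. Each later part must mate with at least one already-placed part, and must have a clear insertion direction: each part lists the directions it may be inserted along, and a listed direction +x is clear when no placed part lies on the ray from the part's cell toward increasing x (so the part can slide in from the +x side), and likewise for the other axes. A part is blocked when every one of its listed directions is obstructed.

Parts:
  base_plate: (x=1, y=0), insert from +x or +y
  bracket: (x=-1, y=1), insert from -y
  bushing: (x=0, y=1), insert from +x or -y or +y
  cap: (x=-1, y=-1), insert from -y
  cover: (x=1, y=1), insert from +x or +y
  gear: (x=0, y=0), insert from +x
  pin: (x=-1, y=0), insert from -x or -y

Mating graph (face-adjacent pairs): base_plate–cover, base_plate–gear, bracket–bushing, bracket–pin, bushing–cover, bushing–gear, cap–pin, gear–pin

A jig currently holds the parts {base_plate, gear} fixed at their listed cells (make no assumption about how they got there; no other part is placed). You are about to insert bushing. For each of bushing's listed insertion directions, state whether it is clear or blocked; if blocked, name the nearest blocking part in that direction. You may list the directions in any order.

+x: clear; +y: clear; -y: blocked by gear

+x: ray from bushing(0, 1) has no placed part ⇒ clear
-y: nearest on ray is gear@(0, 0) ⇒ blocked
+y: ray from bushing(0, 1) has no placed part ⇒ clear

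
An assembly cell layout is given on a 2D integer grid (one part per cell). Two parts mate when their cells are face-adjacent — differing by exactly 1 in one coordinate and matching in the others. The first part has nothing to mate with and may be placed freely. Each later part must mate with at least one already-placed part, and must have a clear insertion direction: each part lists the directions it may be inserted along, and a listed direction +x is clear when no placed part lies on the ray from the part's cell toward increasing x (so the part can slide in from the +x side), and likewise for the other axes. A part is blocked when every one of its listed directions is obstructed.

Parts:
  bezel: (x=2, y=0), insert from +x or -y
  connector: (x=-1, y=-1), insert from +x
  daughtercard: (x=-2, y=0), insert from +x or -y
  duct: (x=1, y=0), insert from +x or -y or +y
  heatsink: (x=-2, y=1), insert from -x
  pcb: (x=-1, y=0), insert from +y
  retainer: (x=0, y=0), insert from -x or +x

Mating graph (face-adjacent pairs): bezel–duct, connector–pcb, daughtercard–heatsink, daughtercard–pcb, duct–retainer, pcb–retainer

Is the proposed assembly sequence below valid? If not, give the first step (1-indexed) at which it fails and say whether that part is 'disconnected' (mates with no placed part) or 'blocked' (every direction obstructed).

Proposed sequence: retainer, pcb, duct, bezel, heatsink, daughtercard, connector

Invalid at step 5 (disconnected)

1. retainer@(0, 0) [-x clear] — {retainer}
2. pcb@(-1, 0) [+y clear] — {pcb, retainer}
3. duct@(1, 0) [+x clear] — {duct, pcb, retainer}
4. bezel@(2, 0) [+x clear] — {bezel, duct, pcb, retainer}
5. heatsink@(-2, 1) — no placed neighbour ⇒ disconnected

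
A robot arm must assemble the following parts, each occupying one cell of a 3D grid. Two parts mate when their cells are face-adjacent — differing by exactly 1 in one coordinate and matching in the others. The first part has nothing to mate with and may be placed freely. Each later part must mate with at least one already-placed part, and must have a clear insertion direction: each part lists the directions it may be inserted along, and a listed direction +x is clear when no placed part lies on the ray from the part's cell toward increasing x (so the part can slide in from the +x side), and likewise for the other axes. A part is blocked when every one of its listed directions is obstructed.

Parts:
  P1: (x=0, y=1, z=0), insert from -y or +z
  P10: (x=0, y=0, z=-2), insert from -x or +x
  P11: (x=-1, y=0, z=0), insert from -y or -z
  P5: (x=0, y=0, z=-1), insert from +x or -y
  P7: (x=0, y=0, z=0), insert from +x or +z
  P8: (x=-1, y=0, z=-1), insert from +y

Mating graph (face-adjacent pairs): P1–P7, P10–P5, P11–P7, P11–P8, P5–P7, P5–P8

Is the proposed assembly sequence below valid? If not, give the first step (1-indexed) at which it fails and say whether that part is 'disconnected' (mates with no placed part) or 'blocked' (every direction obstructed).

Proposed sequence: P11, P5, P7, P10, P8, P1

1. P11@(-1, 0, 0) [-y clear] — {P11}
2. P5@(0, 0, -1) — no placed neighbour ⇒ disconnected

Invalid at step 2 (disconnected)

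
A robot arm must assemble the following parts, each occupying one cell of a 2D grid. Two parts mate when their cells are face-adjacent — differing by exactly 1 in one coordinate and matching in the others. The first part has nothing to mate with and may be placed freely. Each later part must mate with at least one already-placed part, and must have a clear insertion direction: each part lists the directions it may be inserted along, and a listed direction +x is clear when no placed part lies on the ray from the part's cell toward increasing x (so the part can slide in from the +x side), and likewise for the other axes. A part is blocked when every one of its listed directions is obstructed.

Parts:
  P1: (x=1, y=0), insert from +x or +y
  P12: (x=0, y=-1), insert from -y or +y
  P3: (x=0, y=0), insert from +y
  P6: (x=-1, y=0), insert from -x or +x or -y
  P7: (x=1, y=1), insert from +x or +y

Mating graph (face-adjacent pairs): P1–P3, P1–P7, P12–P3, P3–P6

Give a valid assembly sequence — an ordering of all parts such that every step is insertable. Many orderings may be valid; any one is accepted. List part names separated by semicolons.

1. P1@(1, 0) [+x clear] — {P1}
2. P3@(0, 0) [+y clear] — {P1, P3}
3. P12@(0, -1) [-y clear] — {P1, P12, P3}
4. P7@(1, 1) [+x clear] — {P1, P12, P3, P7}
5. P6@(-1, 0) [-x clear] — {P1, P12, P3, P6, P7}

P1; P3; P12; P7; P6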